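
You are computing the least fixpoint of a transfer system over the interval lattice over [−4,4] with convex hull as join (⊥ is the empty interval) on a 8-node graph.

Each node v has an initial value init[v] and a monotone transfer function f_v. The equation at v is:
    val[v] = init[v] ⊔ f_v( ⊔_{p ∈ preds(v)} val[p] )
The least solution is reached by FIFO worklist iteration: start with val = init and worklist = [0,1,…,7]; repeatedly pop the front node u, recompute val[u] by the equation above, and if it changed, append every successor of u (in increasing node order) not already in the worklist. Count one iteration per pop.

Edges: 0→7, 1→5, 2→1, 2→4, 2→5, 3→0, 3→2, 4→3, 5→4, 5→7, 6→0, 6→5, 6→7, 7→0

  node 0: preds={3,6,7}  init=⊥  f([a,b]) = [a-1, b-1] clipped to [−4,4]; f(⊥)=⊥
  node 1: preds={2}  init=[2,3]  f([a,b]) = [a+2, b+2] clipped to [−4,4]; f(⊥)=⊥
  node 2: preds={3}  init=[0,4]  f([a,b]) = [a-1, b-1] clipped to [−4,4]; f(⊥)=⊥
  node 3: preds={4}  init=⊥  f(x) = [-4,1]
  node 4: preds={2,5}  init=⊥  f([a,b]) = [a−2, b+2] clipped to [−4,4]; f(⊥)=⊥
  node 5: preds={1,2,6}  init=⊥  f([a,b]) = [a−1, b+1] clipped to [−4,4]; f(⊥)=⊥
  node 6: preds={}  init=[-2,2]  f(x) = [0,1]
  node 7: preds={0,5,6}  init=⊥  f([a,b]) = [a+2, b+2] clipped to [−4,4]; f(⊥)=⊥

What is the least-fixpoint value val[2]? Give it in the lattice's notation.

Trace (19 dequeues):
  [1] u=0 | in [-2,2] | out [-3,1] | prev ⊥ | push {}
  [2] u=1 | in [0,4] | out [2,4] | prev [2,3] | push {}
  [3] u=2 | in ⊥ | out [0,4] | ==
  [4] u=3 | in ⊥ | out [-4,1] | prev ⊥ | push {0,2}
  [5] u=4 | in [0,4] | out [-2,4] | prev ⊥ | push {3}
  [6] u=5 | in [-2,4] | out [-3,4] | prev ⊥ | push {4}
  [7] u=6 | in ⊥ | out [-2,2] | ==
  [8] u=7 | in [-3,4] | out [-1,4] | prev ⊥ | push {}
  [9] u=0 | in [-4,4] | out [-4,3] | prev [-3,1] | push {7}
  [10] u=2 | in [-4,1] | out [-4,4] | prev [0,4] | push {1,5}
  [11] u=3 | in [-2,4] | out [-4,1] | ==
  [12] u=4 | in [-4,4] | out [-4,4] | prev [-2,4] | push {3}
  [13] u=7 | in [-4,4] | out [-2,4] | prev [-1,4] | push {0}
  [14] u=1 | in [-4,4] | out [-2,4] | prev [2,4] | push {}
  [15] u=5 | in [-4,4] | out [-4,4] | prev [-3,4] | push {4,7}
  [16] u=3 | in [-4,4] | out [-4,1] | ==
  [17] u=0 | in [-4,4] | out [-4,3] | ==
  [18] u=4 | in [-4,4] | out [-4,4] | ==
  [19] u=7 | in [-4,4] | out [-2,4] | ==

Converged values:
  [0] [-4,3]
  [1] [-2,4]
  [2] [-4,4]
  [3] [-4,1]
  [4] [-4,4]
  [5] [-4,4]
  [6] [-2,2]
  [7] [-2,4]

[-4,4]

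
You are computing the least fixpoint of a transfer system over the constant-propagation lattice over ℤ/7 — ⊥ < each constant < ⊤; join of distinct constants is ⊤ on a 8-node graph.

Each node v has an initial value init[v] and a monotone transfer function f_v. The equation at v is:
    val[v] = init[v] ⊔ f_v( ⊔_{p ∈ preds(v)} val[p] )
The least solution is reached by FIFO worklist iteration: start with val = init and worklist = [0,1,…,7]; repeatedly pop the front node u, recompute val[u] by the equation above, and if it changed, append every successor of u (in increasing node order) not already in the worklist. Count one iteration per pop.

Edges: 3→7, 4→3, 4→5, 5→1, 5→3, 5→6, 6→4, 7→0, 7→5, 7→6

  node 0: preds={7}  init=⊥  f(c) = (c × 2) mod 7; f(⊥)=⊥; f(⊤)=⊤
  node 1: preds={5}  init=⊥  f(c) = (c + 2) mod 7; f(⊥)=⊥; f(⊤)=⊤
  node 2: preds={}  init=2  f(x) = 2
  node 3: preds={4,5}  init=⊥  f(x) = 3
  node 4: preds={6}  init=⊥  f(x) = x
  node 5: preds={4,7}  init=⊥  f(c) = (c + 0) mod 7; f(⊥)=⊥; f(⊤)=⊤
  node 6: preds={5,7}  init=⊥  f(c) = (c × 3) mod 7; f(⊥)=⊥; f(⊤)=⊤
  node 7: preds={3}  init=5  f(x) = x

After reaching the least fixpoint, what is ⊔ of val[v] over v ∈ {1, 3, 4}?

⊤

Worklist (19 pops):
  #1 pop 0: in=5 → 3 (was ⊥); enqueue []
  #2 pop 1: in=⊥ → ⊥ (no change)
  #3 pop 2: in=⊥ → 2 (no change)
  #4 pop 3: in=⊥ → 3 (was ⊥); enqueue []
  #5 pop 4: in=⊥ → ⊥ (no change)
  #6 pop 5: in=5 → 5 (was ⊥); enqueue [1,3]
  #7 pop 6: in=5 → 1 (was ⊥); enqueue [4]
  #8 pop 7: in=3 → ⊤ (was 5); enqueue [0,5,6]
  #9 pop 1: in=5 → 0 (was ⊥); enqueue []
  #10 pop 3: in=5 → 3 (no change)
  #11 pop 4: in=1 → 1 (was ⊥); enqueue [3]
  #12 pop 0: in=⊤ → ⊤ (was 3); enqueue []
  #13 pop 5: in=⊤ → ⊤ (was 5); enqueue [1]
  #14 pop 6: in=⊤ → ⊤ (was 1); enqueue [4]
  #15 pop 3: in=⊤ → 3 (no change)
  #16 pop 1: in=⊤ → ⊤ (was 0); enqueue []
  #17 pop 4: in=⊤ → ⊤ (was 1); enqueue [3,5]
  #18 pop 3: in=⊤ → 3 (no change)
  #19 pop 5: in=⊤ → ⊤ (no change)

Fixpoint:
  val[0] = ⊤
  val[1] = ⊤
  val[2] = 2
  val[3] = 3
  val[4] = ⊤
  val[5] = ⊤
  val[6] = ⊤
  val[7] = ⊤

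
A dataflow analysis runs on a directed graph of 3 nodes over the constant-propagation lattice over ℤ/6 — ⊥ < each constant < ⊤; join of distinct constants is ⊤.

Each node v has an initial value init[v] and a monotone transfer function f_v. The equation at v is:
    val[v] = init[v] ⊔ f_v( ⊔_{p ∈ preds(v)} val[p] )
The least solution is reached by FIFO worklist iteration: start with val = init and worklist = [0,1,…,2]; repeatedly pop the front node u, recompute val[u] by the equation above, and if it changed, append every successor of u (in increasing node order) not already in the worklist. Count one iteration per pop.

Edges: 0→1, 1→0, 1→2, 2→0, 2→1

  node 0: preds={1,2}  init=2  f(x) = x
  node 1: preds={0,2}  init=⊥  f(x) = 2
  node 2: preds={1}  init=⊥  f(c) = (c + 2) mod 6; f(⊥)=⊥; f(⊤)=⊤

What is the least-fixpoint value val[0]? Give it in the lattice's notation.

⊤

Trace (5 dequeues):
  [1] u=0 | in ⊥ | out 2 | ==
  [2] u=1 | in 2 | out 2 | prev ⊥ | push {0}
  [3] u=2 | in 2 | out 4 | prev ⊥ | push {1}
  [4] u=0 | in ⊤ | out ⊤ | prev 2 | push {}
  [5] u=1 | in ⊤ | out 2 | ==

Converged values:
  [0] ⊤
  [1] 2
  [2] 4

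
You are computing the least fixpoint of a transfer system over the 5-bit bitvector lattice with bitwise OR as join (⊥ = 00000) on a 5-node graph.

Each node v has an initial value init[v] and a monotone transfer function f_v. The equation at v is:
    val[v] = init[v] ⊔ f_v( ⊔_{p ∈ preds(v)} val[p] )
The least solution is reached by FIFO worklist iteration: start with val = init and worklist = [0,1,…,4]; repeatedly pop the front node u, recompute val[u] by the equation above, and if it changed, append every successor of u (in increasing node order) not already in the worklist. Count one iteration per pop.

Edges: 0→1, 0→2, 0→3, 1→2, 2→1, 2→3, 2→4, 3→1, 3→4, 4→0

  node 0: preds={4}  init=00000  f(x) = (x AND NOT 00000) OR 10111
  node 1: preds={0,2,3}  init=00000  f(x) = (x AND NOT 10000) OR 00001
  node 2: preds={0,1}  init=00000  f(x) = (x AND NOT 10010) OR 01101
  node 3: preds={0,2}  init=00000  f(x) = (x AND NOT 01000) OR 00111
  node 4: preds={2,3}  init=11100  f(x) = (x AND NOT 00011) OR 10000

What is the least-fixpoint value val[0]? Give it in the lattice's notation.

11111

Worklist (6 pops):
  #1 pop 0: in=11100 → 11111 (was 00000); enqueue []
  #2 pop 1: in=11111 → 01111 (was 00000); enqueue []
  #3 pop 2: in=11111 → 01101 (was 00000); enqueue [1]
  #4 pop 3: in=11111 → 10111 (was 00000); enqueue []
  #5 pop 4: in=11111 → 11100 (no change)
  #6 pop 1: in=11111 → 01111 (no change)

Fixpoint:
  val[0] = 11111
  val[1] = 01111
  val[2] = 01101
  val[3] = 10111
  val[4] = 11100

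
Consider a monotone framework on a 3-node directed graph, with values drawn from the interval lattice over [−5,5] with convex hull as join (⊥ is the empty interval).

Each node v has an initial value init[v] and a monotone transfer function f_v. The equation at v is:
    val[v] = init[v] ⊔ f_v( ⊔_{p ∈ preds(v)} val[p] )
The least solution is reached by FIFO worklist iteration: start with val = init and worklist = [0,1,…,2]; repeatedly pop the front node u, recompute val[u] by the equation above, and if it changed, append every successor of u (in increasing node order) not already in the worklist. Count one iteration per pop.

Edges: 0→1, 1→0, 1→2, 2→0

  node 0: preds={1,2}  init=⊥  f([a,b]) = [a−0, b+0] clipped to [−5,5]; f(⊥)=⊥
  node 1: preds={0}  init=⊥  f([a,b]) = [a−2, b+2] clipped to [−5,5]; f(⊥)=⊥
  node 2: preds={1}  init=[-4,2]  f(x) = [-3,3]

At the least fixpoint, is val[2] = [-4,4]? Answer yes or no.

Iteration log — 8 steps:
  step 1. node 0  ⊔preds=[-4,2]  new=[-4,2]  old=⊥  +wl: 
  step 2. node 1  ⊔preds=[-4,2]  new=[-5,4]  old=⊥  +wl: 0
  step 3. node 2  ⊔preds=[-5,4]  new=[-4,3]  old=[-4,2]  +wl: 
  step 4. node 0  ⊔preds=[-5,4]  new=[-5,4]  old=[-4,2]  +wl: 1
  step 5. node 1  ⊔preds=[-5,4]  new=[-5,5]  old=[-5,4]  +wl: 0,2
  step 6. node 0  ⊔preds=[-5,5]  new=[-5,5]  old=[-5,4]  +wl: 1
  step 7. node 2  ⊔preds=[-5,5]  new=[-4,3]  stable
  step 8. node 1  ⊔preds=[-5,5]  new=[-5,5]  stable

Least fixpoint reached:
  node 0: [-5,5]
  node 1: [-5,5]
  node 2: [-4,3]

no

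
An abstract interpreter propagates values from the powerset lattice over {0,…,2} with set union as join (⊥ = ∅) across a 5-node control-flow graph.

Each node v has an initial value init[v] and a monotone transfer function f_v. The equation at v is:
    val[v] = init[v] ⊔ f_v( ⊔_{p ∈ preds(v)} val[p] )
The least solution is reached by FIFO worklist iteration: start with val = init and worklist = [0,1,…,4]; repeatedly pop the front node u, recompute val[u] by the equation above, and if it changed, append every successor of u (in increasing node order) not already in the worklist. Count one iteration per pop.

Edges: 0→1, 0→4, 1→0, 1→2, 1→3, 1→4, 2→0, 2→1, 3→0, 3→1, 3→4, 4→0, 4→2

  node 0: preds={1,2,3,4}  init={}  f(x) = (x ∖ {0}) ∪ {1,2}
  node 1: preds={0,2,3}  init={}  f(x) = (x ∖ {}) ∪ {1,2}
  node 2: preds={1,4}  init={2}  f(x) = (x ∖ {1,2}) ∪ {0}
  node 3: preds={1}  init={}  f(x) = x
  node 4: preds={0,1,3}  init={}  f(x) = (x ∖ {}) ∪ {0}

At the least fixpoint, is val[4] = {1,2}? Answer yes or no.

Trace (13 dequeues):
  [1] u=0 | in {2} | out {1,2} | prev {} | push {}
  [2] u=1 | in {1,2} | out {1,2} | prev {} | push {0}
  [3] u=2 | in {1,2} | out {0,2} | prev {2} | push {1}
  [4] u=3 | in {1,2} | out {1,2} | prev {} | push {}
  [5] u=4 | in {1,2} | out {0,1,2} | prev {} | push {2}
  [6] u=0 | in {0,1,2} | out {1,2} | ==
  [7] u=1 | in {0,1,2} | out {0,1,2} | prev {1,2} | push {0,3,4}
  [8] u=2 | in {0,1,2} | out {0,2} | ==
  [9] u=0 | in {0,1,2} | out {1,2} | ==
  [10] u=3 | in {0,1,2} | out {0,1,2} | prev {1,2} | push {0,1}
  [11] u=4 | in {0,1,2} | out {0,1,2} | ==
  [12] u=0 | in {0,1,2} | out {1,2} | ==
  [13] u=1 | in {0,1,2} | out {0,1,2} | ==

Converged values:
  [0] {1,2}
  [1] {0,1,2}
  [2] {0,2}
  [3] {0,1,2}
  [4] {0,1,2}

no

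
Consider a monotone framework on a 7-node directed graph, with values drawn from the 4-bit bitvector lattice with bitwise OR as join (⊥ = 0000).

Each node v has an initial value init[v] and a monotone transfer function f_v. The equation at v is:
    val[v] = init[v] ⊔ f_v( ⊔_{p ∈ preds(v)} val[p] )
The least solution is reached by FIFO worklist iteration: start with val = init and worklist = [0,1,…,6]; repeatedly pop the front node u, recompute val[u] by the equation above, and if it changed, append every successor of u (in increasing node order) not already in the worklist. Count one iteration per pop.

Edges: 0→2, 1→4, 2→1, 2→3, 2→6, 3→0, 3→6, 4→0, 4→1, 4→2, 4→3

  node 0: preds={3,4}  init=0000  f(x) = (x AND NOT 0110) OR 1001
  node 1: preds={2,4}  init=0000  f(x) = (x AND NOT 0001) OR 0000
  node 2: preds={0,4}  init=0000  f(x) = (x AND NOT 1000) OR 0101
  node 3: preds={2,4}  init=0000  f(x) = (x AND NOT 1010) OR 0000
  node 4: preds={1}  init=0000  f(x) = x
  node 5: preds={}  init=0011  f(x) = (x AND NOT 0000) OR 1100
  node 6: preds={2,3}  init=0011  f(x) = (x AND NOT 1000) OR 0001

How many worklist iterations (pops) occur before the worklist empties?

14

Trace (14 dequeues):
  [1] u=0 | in 0000 | out 1001 | prev 0000 | push {}
  [2] u=1 | in 0000 | out 0000 | ==
  [3] u=2 | in 1001 | out 0101 | prev 0000 | push {1}
  [4] u=3 | in 0101 | out 0101 | prev 0000 | push {0}
  [5] u=4 | in 0000 | out 0000 | ==
  [6] u=5 | in 0000 | out 1111 | prev 0011 | push {}
  [7] u=6 | in 0101 | out 0111 | prev 0011 | push {}
  [8] u=1 | in 0101 | out 0100 | prev 0000 | push {4}
  [9] u=0 | in 0101 | out 1001 | ==
  [10] u=4 | in 0100 | out 0100 | prev 0000 | push {0,1,2,3}
  [11] u=0 | in 0101 | out 1001 | ==
  [12] u=1 | in 0101 | out 0100 | ==
  [13] u=2 | in 1101 | out 0101 | ==
  [14] u=3 | in 0101 | out 0101 | ==

Converged values:
  [0] 1001
  [1] 0100
  [2] 0101
  [3] 0101
  [4] 0100
  [5] 1111
  [6] 0111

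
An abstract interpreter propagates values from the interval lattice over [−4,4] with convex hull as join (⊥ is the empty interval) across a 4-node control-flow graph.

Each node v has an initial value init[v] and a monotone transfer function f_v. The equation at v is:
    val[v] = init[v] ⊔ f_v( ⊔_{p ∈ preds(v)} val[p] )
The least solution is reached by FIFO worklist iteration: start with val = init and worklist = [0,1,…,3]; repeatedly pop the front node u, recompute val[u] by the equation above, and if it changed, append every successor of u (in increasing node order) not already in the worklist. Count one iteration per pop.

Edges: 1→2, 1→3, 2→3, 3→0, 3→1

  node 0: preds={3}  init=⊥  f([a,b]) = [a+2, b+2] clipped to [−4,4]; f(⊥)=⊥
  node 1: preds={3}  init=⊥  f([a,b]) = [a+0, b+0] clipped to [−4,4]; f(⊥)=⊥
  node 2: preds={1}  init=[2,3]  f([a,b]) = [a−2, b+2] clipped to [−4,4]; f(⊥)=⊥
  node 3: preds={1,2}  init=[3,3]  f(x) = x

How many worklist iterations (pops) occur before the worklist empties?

20

Worklist (20 pops):
  #1 pop 0: in=[3,3] → [4,4] (was ⊥); enqueue []
  #2 pop 1: in=[3,3] → [3,3] (was ⊥); enqueue []
  #3 pop 2: in=[3,3] → [1,4] (was [2,3]); enqueue []
  #4 pop 3: in=[1,4] → [1,4] (was [3,3]); enqueue [0,1]
  #5 pop 0: in=[1,4] → [3,4] (was [4,4]); enqueue []
  #6 pop 1: in=[1,4] → [1,4] (was [3,3]); enqueue [2,3]
  #7 pop 2: in=[1,4] → [-1,4] (was [1,4]); enqueue []
  #8 pop 3: in=[-1,4] → [-1,4] (was [1,4]); enqueue [0,1]
  #9 pop 0: in=[-1,4] → [1,4] (was [3,4]); enqueue []
  #10 pop 1: in=[-1,4] → [-1,4] (was [1,4]); enqueue [2,3]
  #11 pop 2: in=[-1,4] → [-3,4] (was [-1,4]); enqueue []
  #12 pop 3: in=[-3,4] → [-3,4] (was [-1,4]); enqueue [0,1]
  #13 pop 0: in=[-3,4] → [-1,4] (was [1,4]); enqueue []
  #14 pop 1: in=[-3,4] → [-3,4] (was [-1,4]); enqueue [2,3]
  #15 pop 2: in=[-3,4] → [-4,4] (was [-3,4]); enqueue []
  #16 pop 3: in=[-4,4] → [-4,4] (was [-3,4]); enqueue [0,1]
  #17 pop 0: in=[-4,4] → [-2,4] (was [-1,4]); enqueue []
  #18 pop 1: in=[-4,4] → [-4,4] (was [-3,4]); enqueue [2,3]
  #19 pop 2: in=[-4,4] → [-4,4] (no change)
  #20 pop 3: in=[-4,4] → [-4,4] (no change)

Fixpoint:
  val[0] = [-2,4]
  val[1] = [-4,4]
  val[2] = [-4,4]
  val[3] = [-4,4]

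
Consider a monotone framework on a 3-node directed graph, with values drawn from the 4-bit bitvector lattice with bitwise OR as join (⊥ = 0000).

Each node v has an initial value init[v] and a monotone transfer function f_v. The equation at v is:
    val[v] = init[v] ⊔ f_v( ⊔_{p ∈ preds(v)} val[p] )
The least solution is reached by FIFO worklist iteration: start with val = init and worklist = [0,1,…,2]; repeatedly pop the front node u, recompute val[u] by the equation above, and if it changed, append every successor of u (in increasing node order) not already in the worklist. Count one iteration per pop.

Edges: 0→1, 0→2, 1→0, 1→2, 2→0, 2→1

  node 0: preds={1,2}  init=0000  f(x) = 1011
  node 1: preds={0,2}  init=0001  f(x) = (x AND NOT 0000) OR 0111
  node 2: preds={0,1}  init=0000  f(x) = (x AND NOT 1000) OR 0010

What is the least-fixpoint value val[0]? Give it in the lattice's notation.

Trace (5 dequeues):
  [1] u=0 | in 0001 | out 1011 | prev 0000 | push {}
  [2] u=1 | in 1011 | out 1111 | prev 0001 | push {0}
  [3] u=2 | in 1111 | out 0111 | prev 0000 | push {1}
  [4] u=0 | in 1111 | out 1011 | ==
  [5] u=1 | in 1111 | out 1111 | ==

Converged values:
  [0] 1011
  [1] 1111
  [2] 0111

1011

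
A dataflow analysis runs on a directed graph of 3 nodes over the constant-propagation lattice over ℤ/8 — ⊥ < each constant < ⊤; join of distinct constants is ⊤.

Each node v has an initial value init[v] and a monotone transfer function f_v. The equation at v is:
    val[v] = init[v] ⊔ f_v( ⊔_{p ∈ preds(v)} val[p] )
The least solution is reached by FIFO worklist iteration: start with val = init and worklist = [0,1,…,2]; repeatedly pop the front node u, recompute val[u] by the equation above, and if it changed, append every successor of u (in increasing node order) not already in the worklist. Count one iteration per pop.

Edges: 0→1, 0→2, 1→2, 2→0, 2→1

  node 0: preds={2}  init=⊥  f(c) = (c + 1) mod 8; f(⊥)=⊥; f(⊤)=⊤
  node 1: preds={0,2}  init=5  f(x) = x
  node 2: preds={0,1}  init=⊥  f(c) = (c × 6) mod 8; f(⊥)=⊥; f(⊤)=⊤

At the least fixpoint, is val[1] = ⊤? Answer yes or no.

yes

Iteration log — 9 steps:
  step 1. node 0  ⊔preds=⊥  new=⊥  stable
  step 2. node 1  ⊔preds=⊥  new=5  stable
  step 3. node 2  ⊔preds=5  new=6  old=⊥  +wl: 0,1
  step 4. node 0  ⊔preds=6  new=7  old=⊥  +wl: 2
  step 5. node 1  ⊔preds=⊤  new=⊤  old=5  +wl: 
  step 6. node 2  ⊔preds=⊤  new=⊤  old=6  +wl: 0,1
  step 7. node 0  ⊔preds=⊤  new=⊤  old=7  +wl: 2
  step 8. node 1  ⊔preds=⊤  new=⊤  stable
  step 9. node 2  ⊔preds=⊤  new=⊤  stable

Least fixpoint reached:
  node 0: ⊤
  node 1: ⊤
  node 2: ⊤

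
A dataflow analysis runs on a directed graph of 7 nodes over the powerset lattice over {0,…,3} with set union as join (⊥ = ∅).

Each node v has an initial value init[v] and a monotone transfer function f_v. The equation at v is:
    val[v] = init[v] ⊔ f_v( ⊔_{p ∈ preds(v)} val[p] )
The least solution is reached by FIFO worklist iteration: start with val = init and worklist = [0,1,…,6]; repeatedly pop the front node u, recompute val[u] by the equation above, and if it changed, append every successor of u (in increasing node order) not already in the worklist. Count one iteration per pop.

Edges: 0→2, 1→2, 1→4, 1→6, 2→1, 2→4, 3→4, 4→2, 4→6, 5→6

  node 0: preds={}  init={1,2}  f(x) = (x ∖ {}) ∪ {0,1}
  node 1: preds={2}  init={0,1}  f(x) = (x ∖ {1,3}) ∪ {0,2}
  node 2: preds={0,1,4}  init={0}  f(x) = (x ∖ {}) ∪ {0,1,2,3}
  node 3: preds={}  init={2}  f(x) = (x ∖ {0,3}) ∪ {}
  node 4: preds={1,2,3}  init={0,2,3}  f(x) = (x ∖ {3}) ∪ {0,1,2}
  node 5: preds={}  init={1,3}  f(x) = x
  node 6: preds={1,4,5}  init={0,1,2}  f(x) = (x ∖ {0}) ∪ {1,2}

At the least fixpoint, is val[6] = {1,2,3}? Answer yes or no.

no

Iteration log — 9 steps:
  step 1. node 0  ⊔preds={}  new={0,1,2}  old={1,2}  +wl: 
  step 2. node 1  ⊔preds={0}  new={0,1,2}  old={0,1}  +wl: 
  step 3. node 2  ⊔preds={0,1,2,3}  new={0,1,2,3}  old={0}  +wl: 1
  step 4. node 3  ⊔preds={}  new={2}  stable
  step 5. node 4  ⊔preds={0,1,2,3}  new={0,1,2,3}  old={0,2,3}  +wl: 2
  step 6. node 5  ⊔preds={}  new={1,3}  stable
  step 7. node 6  ⊔preds={0,1,2,3}  new={0,1,2,3}  old={0,1,2}  +wl: 
  step 8. node 1  ⊔preds={0,1,2,3}  new={0,1,2}  stable
  step 9. node 2  ⊔preds={0,1,2,3}  new={0,1,2,3}  stable

Least fixpoint reached:
  node 0: {0,1,2}
  node 1: {0,1,2}
  node 2: {0,1,2,3}
  node 3: {2}
  node 4: {0,1,2,3}
  node 5: {1,3}
  node 6: {0,1,2,3}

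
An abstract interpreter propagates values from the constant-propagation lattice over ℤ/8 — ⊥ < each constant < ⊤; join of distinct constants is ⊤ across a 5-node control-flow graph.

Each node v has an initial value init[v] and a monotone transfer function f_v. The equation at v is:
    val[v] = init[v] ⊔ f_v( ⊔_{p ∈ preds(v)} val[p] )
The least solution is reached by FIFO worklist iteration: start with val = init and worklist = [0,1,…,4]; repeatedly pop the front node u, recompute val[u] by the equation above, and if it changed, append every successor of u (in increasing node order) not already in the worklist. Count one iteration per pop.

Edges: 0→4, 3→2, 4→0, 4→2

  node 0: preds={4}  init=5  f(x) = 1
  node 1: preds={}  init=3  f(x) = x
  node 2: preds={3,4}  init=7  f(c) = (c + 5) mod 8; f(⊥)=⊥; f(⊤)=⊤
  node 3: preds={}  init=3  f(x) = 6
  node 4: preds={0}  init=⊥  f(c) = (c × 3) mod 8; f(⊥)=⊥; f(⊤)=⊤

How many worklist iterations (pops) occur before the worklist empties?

7

Iteration log — 7 steps:
  step 1. node 0  ⊔preds=⊥  new=⊤  old=5  +wl: 
  step 2. node 1  ⊔preds=⊥  new=3  stable
  step 3. node 2  ⊔preds=3  new=⊤  old=7  +wl: 
  step 4. node 3  ⊔preds=⊥  new=⊤  old=3  +wl: 2
  step 5. node 4  ⊔preds=⊤  new=⊤  old=⊥  +wl: 0
  step 6. node 2  ⊔preds=⊤  new=⊤  stable
  step 7. node 0  ⊔preds=⊤  new=⊤  stable

Least fixpoint reached:
  node 0: ⊤
  node 1: 3
  node 2: ⊤
  node 3: ⊤
  node 4: ⊤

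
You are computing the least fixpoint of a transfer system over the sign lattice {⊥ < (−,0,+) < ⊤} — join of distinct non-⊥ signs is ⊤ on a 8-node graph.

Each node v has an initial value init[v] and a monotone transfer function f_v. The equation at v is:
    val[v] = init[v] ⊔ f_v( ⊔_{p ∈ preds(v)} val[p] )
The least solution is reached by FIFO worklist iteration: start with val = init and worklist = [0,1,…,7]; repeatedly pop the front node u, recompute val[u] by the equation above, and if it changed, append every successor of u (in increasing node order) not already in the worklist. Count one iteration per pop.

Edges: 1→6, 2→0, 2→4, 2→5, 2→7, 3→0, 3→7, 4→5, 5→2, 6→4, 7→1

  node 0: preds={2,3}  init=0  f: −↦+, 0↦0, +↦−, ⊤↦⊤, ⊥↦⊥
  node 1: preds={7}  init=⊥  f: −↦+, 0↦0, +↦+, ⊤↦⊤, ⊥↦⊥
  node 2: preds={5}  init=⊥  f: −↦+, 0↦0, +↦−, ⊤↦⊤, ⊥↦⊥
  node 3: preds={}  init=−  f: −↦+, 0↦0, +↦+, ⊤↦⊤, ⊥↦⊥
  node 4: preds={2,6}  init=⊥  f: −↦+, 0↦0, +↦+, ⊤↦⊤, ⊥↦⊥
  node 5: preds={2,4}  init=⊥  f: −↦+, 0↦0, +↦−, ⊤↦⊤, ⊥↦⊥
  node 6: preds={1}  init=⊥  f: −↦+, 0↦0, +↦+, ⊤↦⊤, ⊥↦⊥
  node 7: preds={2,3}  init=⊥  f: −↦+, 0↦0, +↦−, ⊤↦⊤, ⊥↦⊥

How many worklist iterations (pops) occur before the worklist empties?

Iteration log — 26 steps:
  step 1. node 0  ⊔preds=−  new=⊤  old=0  +wl: 
  step 2. node 1  ⊔preds=⊥  new=⊥  stable
  step 3. node 2  ⊔preds=⊥  new=⊥  stable
  step 4. node 3  ⊔preds=⊥  new=−  stable
  step 5. node 4  ⊔preds=⊥  new=⊥  stable
  step 6. node 5  ⊔preds=⊥  new=⊥  stable
  step 7. node 6  ⊔preds=⊥  new=⊥  stable
  step 8. node 7  ⊔preds=−  new=+  old=⊥  +wl: 1
  step 9. node 1  ⊔preds=+  new=+  old=⊥  +wl: 6
  step 10. node 6  ⊔preds=+  new=+  old=⊥  +wl: 4
  step 11. node 4  ⊔preds=+  new=+  old=⊥  +wl: 5
  step 12. node 5  ⊔preds=+  new=−  old=⊥  +wl: 2
  step 13. node 2  ⊔preds=−  new=+  old=⊥  +wl: 0,4,5,7
  step 14. node 0  ⊔preds=⊤  new=⊤  stable
  step 15. node 4  ⊔preds=+  new=+  stable
  step 16. node 5  ⊔preds=+  new=−  stable
  step 17. node 7  ⊔preds=⊤  new=⊤  old=+  +wl: 1
  step 18. node 1  ⊔preds=⊤  new=⊤  old=+  +wl: 6
  step 19. node 6  ⊔preds=⊤  new=⊤  old=+  +wl: 4
  step 20. node 4  ⊔preds=⊤  new=⊤  old=+  +wl: 5
  step 21. node 5  ⊔preds=⊤  new=⊤  old=−  +wl: 2
  step 22. node 2  ⊔preds=⊤  new=⊤  old=+  +wl: 0,4,5,7
  step 23. node 0  ⊔preds=⊤  new=⊤  stable
  step 24. node 4  ⊔preds=⊤  new=⊤  stable
  step 25. node 5  ⊔preds=⊤  new=⊤  stable
  step 26. node 7  ⊔preds=⊤  new=⊤  stable

Least fixpoint reached:
  node 0: ⊤
  node 1: ⊤
  node 2: ⊤
  node 3: −
  node 4: ⊤
  node 5: ⊤
  node 6: ⊤
  node 7: ⊤

26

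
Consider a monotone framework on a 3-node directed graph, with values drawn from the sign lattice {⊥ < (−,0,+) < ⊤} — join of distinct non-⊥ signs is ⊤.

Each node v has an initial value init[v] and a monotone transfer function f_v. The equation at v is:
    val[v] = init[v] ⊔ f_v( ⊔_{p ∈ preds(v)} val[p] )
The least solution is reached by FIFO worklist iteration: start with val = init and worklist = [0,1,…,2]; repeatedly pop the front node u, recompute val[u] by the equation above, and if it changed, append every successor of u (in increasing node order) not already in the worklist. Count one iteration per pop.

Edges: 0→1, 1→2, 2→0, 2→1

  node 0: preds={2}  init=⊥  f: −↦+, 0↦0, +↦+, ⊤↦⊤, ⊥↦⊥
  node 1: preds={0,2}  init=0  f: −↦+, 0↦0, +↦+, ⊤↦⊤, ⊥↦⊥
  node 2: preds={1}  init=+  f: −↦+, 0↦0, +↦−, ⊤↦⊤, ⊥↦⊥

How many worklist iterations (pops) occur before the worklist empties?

Iteration log — 5 steps:
  step 1. node 0  ⊔preds=+  new=+  old=⊥  +wl: 
  step 2. node 1  ⊔preds=+  new=⊤  old=0  +wl: 
  step 3. node 2  ⊔preds=⊤  new=⊤  old=+  +wl: 0,1
  step 4. node 0  ⊔preds=⊤  new=⊤  old=+  +wl: 
  step 5. node 1  ⊔preds=⊤  new=⊤  stable

Least fixpoint reached:
  node 0: ⊤
  node 1: ⊤
  node 2: ⊤

5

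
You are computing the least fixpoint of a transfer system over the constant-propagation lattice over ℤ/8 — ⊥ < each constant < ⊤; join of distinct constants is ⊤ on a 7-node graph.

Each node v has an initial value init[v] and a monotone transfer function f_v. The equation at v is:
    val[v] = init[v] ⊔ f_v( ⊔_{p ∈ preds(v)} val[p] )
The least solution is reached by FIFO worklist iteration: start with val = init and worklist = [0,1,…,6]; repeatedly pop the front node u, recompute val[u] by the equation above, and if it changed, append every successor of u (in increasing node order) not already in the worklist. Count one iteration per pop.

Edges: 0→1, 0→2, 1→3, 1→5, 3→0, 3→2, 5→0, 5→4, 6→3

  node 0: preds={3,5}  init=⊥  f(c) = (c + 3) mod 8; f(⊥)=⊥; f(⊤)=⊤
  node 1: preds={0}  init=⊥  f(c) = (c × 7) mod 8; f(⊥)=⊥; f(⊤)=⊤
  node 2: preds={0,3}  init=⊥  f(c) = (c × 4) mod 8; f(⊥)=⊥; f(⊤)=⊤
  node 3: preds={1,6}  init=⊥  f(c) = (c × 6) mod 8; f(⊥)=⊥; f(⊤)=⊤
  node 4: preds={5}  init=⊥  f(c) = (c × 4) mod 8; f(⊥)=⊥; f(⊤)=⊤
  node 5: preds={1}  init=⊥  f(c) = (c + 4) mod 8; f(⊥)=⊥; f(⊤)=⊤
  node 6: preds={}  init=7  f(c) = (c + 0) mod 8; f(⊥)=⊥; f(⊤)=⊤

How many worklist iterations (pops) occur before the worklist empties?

Trace (20 dequeues):
  [1] u=0 | in ⊥ | out ⊥ | ==
  [2] u=1 | in ⊥ | out ⊥ | ==
  [3] u=2 | in ⊥ | out ⊥ | ==
  [4] u=3 | in 7 | out 2 | prev ⊥ | push {0,2}
  [5] u=4 | in ⊥ | out ⊥ | ==
  [6] u=5 | in ⊥ | out ⊥ | ==
  [7] u=6 | in ⊥ | out 7 | ==
  [8] u=0 | in 2 | out 5 | prev ⊥ | push {1}
  [9] u=2 | in ⊤ | out ⊤ | prev ⊥ | push {}
  [10] u=1 | in 5 | out 3 | prev ⊥ | push {3,5}
  [11] u=3 | in ⊤ | out ⊤ | prev 2 | push {0,2}
  [12] u=5 | in 3 | out 7 | prev ⊥ | push {4}
  [13] u=0 | in ⊤ | out ⊤ | prev 5 | push {1}
  [14] u=2 | in ⊤ | out ⊤ | ==
  [15] u=4 | in 7 | out 4 | prev ⊥ | push {}
  [16] u=1 | in ⊤ | out ⊤ | prev 3 | push {3,5}
  [17] u=3 | in ⊤ | out ⊤ | ==
  [18] u=5 | in ⊤ | out ⊤ | prev 7 | push {0,4}
  [19] u=0 | in ⊤ | out ⊤ | ==
  [20] u=4 | in ⊤ | out ⊤ | prev 4 | push {}

Converged values:
  [0] ⊤
  [1] ⊤
  [2] ⊤
  [3] ⊤
  [4] ⊤
  [5] ⊤
  [6] 7

20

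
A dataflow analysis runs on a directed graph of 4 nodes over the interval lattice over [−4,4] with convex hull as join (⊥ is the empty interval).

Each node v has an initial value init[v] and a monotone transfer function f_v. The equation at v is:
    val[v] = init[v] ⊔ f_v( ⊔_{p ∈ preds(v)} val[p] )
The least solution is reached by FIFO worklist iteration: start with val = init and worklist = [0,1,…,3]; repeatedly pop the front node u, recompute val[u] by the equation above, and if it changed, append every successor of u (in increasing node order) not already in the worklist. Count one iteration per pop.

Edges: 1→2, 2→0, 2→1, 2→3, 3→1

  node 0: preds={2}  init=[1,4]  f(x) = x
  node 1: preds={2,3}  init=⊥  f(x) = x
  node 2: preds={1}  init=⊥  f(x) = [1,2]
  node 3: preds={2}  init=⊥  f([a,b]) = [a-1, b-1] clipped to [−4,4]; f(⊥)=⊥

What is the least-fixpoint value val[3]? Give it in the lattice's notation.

[0,1]

Iteration log — 7 steps:
  step 1. node 0  ⊔preds=⊥  new=[1,4]  stable
  step 2. node 1  ⊔preds=⊥  new=⊥  stable
  step 3. node 2  ⊔preds=⊥  new=[1,2]  old=⊥  +wl: 0,1
  step 4. node 3  ⊔preds=[1,2]  new=[0,1]  old=⊥  +wl: 
  step 5. node 0  ⊔preds=[1,2]  new=[1,4]  stable
  step 6. node 1  ⊔preds=[0,2]  new=[0,2]  old=⊥  +wl: 2
  step 7. node 2  ⊔preds=[0,2]  new=[1,2]  stable

Least fixpoint reached:
  node 0: [1,4]
  node 1: [0,2]
  node 2: [1,2]
  node 3: [0,1]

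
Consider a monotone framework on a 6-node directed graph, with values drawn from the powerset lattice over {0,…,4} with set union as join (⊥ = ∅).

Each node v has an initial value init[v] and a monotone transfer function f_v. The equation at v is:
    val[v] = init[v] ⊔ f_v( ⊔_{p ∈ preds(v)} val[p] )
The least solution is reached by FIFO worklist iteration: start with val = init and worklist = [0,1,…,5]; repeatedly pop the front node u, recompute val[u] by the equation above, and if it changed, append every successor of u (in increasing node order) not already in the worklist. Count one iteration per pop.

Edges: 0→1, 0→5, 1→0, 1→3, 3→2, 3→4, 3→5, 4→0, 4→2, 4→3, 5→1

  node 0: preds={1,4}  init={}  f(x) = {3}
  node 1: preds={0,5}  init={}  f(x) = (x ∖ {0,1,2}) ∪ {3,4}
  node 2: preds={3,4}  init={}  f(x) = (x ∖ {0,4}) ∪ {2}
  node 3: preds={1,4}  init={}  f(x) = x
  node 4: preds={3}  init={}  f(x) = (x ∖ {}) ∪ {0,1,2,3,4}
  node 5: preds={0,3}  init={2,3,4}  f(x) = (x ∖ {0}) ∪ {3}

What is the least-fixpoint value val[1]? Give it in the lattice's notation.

{3,4}

Trace (13 dequeues):
  [1] u=0 | in {} | out {3} | prev {} | push {}
  [2] u=1 | in {2,3,4} | out {3,4} | prev {} | push {0}
  [3] u=2 | in {} | out {2} | prev {} | push {}
  [4] u=3 | in {3,4} | out {3,4} | prev {} | push {2}
  [5] u=4 | in {3,4} | out {0,1,2,3,4} | prev {} | push {3}
  [6] u=5 | in {3,4} | out {2,3,4} | ==
  [7] u=0 | in {0,1,2,3,4} | out {3} | ==
  [8] u=2 | in {0,1,2,3,4} | out {1,2,3} | prev {2} | push {}
  [9] u=3 | in {0,1,2,3,4} | out {0,1,2,3,4} | prev {3,4} | push {2,4,5}
  [10] u=2 | in {0,1,2,3,4} | out {1,2,3} | ==
  [11] u=4 | in {0,1,2,3,4} | out {0,1,2,3,4} | ==
  [12] u=5 | in {0,1,2,3,4} | out {1,2,3,4} | prev {2,3,4} | push {1}
  [13] u=1 | in {1,2,3,4} | out {3,4} | ==

Converged values:
  [0] {3}
  [1] {3,4}
  [2] {1,2,3}
  [3] {0,1,2,3,4}
  [4] {0,1,2,3,4}
  [5] {1,2,3,4}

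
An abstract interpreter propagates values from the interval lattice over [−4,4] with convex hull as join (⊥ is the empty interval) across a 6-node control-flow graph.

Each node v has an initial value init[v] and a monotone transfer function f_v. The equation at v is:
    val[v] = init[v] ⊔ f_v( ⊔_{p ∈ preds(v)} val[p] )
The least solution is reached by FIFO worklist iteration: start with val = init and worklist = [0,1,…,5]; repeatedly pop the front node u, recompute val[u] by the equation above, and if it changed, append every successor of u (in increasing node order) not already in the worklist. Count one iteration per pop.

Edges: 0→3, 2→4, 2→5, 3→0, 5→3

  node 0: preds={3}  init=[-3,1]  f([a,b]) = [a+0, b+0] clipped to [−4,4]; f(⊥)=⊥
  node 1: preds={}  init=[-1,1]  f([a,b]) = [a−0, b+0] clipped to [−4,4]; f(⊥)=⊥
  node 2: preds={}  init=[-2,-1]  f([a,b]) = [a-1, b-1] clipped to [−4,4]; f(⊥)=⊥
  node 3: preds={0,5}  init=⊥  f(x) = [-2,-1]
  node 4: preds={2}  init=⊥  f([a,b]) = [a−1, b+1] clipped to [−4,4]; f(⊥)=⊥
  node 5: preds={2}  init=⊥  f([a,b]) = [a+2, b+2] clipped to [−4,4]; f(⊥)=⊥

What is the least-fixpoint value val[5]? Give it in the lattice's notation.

[0,1]

Iteration log — 8 steps:
  step 1. node 0  ⊔preds=⊥  new=[-3,1]  stable
  step 2. node 1  ⊔preds=⊥  new=[-1,1]  stable
  step 3. node 2  ⊔preds=⊥  new=[-2,-1]  stable
  step 4. node 3  ⊔preds=[-3,1]  new=[-2,-1]  old=⊥  +wl: 0
  step 5. node 4  ⊔preds=[-2,-1]  new=[-3,0]  old=⊥  +wl: 
  step 6. node 5  ⊔preds=[-2,-1]  new=[0,1]  old=⊥  +wl: 3
  step 7. node 0  ⊔preds=[-2,-1]  new=[-3,1]  stable
  step 8. node 3  ⊔preds=[-3,1]  new=[-2,-1]  stable

Least fixpoint reached:
  node 0: [-3,1]
  node 1: [-1,1]
  node 2: [-2,-1]
  node 3: [-2,-1]
  node 4: [-3,0]
  node 5: [0,1]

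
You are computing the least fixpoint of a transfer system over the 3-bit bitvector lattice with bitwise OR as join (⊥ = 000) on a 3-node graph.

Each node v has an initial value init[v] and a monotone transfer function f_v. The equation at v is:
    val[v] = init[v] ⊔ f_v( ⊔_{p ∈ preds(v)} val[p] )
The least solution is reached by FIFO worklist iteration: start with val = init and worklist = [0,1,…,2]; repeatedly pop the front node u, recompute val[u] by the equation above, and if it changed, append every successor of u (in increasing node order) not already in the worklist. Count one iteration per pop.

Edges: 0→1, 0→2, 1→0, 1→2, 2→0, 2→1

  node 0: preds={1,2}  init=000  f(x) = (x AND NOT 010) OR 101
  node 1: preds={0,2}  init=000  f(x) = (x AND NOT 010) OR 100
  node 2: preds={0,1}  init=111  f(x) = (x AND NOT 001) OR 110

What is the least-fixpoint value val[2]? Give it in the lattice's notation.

Worklist (4 pops):
  #1 pop 0: in=111 → 101 (was 000); enqueue []
  #2 pop 1: in=111 → 101 (was 000); enqueue [0]
  #3 pop 2: in=101 → 111 (no change)
  #4 pop 0: in=111 → 101 (no change)

Fixpoint:
  val[0] = 101
  val[1] = 101
  val[2] = 111

111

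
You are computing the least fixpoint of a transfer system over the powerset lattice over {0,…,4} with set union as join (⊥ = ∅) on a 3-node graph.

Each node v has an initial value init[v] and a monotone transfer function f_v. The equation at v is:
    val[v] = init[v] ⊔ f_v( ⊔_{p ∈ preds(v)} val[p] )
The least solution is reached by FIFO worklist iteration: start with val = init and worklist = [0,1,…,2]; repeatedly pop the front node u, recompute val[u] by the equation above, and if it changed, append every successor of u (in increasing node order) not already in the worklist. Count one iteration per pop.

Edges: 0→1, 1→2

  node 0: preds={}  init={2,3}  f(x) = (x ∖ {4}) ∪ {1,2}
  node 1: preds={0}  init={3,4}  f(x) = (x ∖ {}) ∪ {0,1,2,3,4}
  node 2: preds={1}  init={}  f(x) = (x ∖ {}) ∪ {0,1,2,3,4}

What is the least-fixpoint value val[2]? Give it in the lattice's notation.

{0,1,2,3,4}

Trace (3 dequeues):
  [1] u=0 | in {} | out {1,2,3} | prev {2,3} | push {}
  [2] u=1 | in {1,2,3} | out {0,1,2,3,4} | prev {3,4} | push {}
  [3] u=2 | in {0,1,2,3,4} | out {0,1,2,3,4} | prev {} | push {}

Converged values:
  [0] {1,2,3}
  [1] {0,1,2,3,4}
  [2] {0,1,2,3,4}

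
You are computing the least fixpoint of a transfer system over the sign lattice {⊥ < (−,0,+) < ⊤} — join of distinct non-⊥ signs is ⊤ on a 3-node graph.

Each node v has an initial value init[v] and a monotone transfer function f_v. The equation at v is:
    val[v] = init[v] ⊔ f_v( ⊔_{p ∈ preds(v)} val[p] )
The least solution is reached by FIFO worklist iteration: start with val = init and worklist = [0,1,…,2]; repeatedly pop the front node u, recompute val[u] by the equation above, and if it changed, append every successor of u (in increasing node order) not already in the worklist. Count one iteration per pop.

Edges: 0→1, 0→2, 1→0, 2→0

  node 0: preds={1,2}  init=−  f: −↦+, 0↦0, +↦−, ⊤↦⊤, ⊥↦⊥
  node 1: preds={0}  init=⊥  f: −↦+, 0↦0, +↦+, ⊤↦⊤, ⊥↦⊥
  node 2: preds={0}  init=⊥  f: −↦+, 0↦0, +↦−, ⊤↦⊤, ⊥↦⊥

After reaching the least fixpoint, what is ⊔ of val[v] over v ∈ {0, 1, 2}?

Trace (4 dequeues):
  [1] u=0 | in ⊥ | out − | ==
  [2] u=1 | in − | out + | prev ⊥ | push {0}
  [3] u=2 | in − | out + | prev ⊥ | push {}
  [4] u=0 | in + | out − | ==

Converged values:
  [0] −
  [1] +
  [2] +

⊤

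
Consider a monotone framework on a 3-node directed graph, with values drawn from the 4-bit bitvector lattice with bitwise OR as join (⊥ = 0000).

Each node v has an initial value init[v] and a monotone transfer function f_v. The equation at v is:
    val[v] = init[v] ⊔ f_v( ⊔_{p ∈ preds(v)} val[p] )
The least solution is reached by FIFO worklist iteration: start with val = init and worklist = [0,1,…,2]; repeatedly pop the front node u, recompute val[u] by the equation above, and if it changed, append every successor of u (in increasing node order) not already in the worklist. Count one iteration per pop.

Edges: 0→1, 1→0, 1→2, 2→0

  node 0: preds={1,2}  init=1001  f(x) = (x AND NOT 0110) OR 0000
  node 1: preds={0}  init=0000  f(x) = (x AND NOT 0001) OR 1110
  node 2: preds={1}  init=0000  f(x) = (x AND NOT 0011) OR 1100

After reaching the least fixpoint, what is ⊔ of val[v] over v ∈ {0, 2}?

1101

Worklist (4 pops):
  #1 pop 0: in=0000 → 1001 (no change)
  #2 pop 1: in=1001 → 1110 (was 0000); enqueue [0]
  #3 pop 2: in=1110 → 1100 (was 0000); enqueue []
  #4 pop 0: in=1110 → 1001 (no change)

Fixpoint:
  val[0] = 1001
  val[1] = 1110
  val[2] = 1100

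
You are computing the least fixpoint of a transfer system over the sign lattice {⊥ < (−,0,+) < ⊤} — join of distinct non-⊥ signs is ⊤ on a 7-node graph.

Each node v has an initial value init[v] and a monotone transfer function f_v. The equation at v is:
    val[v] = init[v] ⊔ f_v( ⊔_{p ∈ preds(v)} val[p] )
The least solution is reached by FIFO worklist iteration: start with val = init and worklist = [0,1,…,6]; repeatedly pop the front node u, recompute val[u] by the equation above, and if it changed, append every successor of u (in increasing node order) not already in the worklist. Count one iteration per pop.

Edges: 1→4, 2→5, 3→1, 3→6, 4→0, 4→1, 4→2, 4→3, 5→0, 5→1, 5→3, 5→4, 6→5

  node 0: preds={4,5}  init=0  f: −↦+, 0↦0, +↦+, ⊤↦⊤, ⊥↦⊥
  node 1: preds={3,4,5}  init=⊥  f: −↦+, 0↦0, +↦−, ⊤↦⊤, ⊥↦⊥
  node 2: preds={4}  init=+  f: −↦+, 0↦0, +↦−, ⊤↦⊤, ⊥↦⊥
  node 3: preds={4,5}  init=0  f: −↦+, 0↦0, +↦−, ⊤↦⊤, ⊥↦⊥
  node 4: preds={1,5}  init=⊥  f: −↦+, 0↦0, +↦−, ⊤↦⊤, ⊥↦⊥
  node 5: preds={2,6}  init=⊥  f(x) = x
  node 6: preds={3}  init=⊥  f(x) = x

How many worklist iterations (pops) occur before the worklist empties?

Worklist (20 pops):
  #1 pop 0: in=⊥ → 0 (no change)
  #2 pop 1: in=0 → 0 (was ⊥); enqueue []
  #3 pop 2: in=⊥ → + (no change)
  #4 pop 3: in=⊥ → 0 (no change)
  #5 pop 4: in=0 → 0 (was ⊥); enqueue [0,1,2,3]
  #6 pop 5: in=+ → + (was ⊥); enqueue [4]
  #7 pop 6: in=0 → 0 (was ⊥); enqueue [5]
  #8 pop 0: in=⊤ → ⊤ (was 0); enqueue []
  #9 pop 1: in=⊤ → ⊤ (was 0); enqueue []
  #10 pop 2: in=0 → ⊤ (was +); enqueue []
  #11 pop 3: in=⊤ → ⊤ (was 0); enqueue [1,6]
  #12 pop 4: in=⊤ → ⊤ (was 0); enqueue [0,2,3]
  #13 pop 5: in=⊤ → ⊤ (was +); enqueue [4]
  #14 pop 1: in=⊤ → ⊤ (no change)
  #15 pop 6: in=⊤ → ⊤ (was 0); enqueue [5]
  #16 pop 0: in=⊤ → ⊤ (no change)
  #17 pop 2: in=⊤ → ⊤ (no change)
  #18 pop 3: in=⊤ → ⊤ (no change)
  #19 pop 4: in=⊤ → ⊤ (no change)
  #20 pop 5: in=⊤ → ⊤ (no change)

Fixpoint:
  val[0] = ⊤
  val[1] = ⊤
  val[2] = ⊤
  val[3] = ⊤
  val[4] = ⊤
  val[5] = ⊤
  val[6] = ⊤

20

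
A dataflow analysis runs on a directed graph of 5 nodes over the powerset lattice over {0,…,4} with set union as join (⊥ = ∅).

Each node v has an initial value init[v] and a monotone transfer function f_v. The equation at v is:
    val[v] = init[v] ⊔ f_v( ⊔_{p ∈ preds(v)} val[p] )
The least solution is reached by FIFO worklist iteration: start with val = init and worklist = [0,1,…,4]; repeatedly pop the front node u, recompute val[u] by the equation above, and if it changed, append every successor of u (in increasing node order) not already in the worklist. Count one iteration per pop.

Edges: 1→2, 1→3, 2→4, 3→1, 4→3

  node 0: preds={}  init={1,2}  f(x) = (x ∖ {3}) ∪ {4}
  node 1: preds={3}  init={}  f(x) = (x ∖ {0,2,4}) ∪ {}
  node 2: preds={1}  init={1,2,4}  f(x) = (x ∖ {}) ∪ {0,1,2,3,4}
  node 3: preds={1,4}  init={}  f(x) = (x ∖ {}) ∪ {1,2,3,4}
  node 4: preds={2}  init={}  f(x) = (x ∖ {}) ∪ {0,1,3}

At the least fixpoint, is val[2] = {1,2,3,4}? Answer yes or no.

Iteration log — 9 steps:
  step 1. node 0  ⊔preds={}  new={1,2,4}  old={1,2}  +wl: 
  step 2. node 1  ⊔preds={}  new={}  stable
  step 3. node 2  ⊔preds={}  new={0,1,2,3,4}  old={1,2,4}  +wl: 
  step 4. node 3  ⊔preds={}  new={1,2,3,4}  old={}  +wl: 1
  step 5. node 4  ⊔preds={0,1,2,3,4}  new={0,1,2,3,4}  old={}  +wl: 3
  step 6. node 1  ⊔preds={1,2,3,4}  new={1,3}  old={}  +wl: 2
  step 7. node 3  ⊔preds={0,1,2,3,4}  new={0,1,2,3,4}  old={1,2,3,4}  +wl: 1
  step 8. node 2  ⊔preds={1,3}  new={0,1,2,3,4}  stable
  step 9. node 1  ⊔preds={0,1,2,3,4}  new={1,3}  stable

Least fixpoint reached:
  node 0: {1,2,4}
  node 1: {1,3}
  node 2: {0,1,2,3,4}
  node 3: {0,1,2,3,4}
  node 4: {0,1,2,3,4}

no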